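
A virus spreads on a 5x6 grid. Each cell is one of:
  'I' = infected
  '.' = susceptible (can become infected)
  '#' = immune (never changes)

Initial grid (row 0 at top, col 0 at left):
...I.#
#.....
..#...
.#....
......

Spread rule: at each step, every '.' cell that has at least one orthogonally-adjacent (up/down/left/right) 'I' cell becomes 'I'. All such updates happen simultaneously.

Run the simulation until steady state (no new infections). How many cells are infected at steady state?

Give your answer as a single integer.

Answer: 26

Derivation:
Step 0 (initial): 1 infected
Step 1: +3 new -> 4 infected
Step 2: +4 new -> 8 infected
Step 3: +5 new -> 13 infected
Step 4: +5 new -> 18 infected
Step 5: +4 new -> 22 infected
Step 6: +3 new -> 25 infected
Step 7: +1 new -> 26 infected
Step 8: +0 new -> 26 infected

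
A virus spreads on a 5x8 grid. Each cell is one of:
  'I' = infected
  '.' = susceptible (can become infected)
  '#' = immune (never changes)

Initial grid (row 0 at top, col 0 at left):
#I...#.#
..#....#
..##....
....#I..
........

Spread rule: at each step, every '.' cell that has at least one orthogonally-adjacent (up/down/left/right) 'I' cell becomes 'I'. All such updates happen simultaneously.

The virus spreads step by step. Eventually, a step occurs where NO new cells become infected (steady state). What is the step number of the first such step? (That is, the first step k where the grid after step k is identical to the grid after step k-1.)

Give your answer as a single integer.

Answer: 6

Derivation:
Step 0 (initial): 2 infected
Step 1: +5 new -> 7 infected
Step 2: +9 new -> 16 infected
Step 3: +9 new -> 25 infected
Step 4: +6 new -> 31 infected
Step 5: +1 new -> 32 infected
Step 6: +0 new -> 32 infected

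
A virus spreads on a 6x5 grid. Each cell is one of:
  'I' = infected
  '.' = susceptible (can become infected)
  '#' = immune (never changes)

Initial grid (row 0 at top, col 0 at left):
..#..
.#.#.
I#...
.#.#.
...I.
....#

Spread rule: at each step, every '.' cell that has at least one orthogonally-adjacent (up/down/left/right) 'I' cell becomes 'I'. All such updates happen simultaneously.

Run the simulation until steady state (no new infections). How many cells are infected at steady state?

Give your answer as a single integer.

Answer: 23

Derivation:
Step 0 (initial): 2 infected
Step 1: +5 new -> 7 infected
Step 2: +6 new -> 13 infected
Step 3: +5 new -> 18 infected
Step 4: +3 new -> 21 infected
Step 5: +1 new -> 22 infected
Step 6: +1 new -> 23 infected
Step 7: +0 new -> 23 infected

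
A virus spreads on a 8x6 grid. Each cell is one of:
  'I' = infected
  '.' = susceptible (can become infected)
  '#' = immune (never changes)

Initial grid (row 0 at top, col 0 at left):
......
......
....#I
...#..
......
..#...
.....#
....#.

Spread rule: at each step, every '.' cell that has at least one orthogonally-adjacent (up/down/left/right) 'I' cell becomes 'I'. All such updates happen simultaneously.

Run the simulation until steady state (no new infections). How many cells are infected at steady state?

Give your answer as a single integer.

Answer: 42

Derivation:
Step 0 (initial): 1 infected
Step 1: +2 new -> 3 infected
Step 2: +4 new -> 7 infected
Step 3: +4 new -> 11 infected
Step 4: +5 new -> 16 infected
Step 5: +6 new -> 22 infected
Step 6: +6 new -> 28 infected
Step 7: +7 new -> 35 infected
Step 8: +4 new -> 39 infected
Step 9: +2 new -> 41 infected
Step 10: +1 new -> 42 infected
Step 11: +0 new -> 42 infected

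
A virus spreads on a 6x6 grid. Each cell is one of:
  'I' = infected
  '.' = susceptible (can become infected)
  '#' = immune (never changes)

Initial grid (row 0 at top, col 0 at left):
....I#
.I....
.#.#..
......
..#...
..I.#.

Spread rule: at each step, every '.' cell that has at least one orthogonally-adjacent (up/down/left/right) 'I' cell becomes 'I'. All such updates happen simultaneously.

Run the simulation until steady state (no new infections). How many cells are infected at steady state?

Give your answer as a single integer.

Answer: 31

Derivation:
Step 0 (initial): 3 infected
Step 1: +7 new -> 10 infected
Step 2: +10 new -> 20 infected
Step 3: +8 new -> 28 infected
Step 4: +2 new -> 30 infected
Step 5: +1 new -> 31 infected
Step 6: +0 new -> 31 infected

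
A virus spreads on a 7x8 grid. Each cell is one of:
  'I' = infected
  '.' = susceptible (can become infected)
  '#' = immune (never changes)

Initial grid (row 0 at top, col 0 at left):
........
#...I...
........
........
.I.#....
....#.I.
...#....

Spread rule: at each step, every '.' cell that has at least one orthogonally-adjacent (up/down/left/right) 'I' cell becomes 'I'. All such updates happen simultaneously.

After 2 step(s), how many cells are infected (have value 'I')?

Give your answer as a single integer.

Step 0 (initial): 3 infected
Step 1: +12 new -> 15 infected
Step 2: +18 new -> 33 infected

Answer: 33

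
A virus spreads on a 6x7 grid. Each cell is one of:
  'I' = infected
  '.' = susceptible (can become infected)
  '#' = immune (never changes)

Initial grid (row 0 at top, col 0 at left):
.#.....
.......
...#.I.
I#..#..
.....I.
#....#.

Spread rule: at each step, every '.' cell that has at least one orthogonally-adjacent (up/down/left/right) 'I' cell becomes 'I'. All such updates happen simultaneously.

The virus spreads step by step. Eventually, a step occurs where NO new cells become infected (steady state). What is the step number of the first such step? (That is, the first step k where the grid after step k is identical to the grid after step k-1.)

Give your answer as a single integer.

Step 0 (initial): 3 infected
Step 1: +8 new -> 11 infected
Step 2: +10 new -> 21 infected
Step 3: +10 new -> 31 infected
Step 4: +4 new -> 35 infected
Step 5: +1 new -> 36 infected
Step 6: +0 new -> 36 infected

Answer: 6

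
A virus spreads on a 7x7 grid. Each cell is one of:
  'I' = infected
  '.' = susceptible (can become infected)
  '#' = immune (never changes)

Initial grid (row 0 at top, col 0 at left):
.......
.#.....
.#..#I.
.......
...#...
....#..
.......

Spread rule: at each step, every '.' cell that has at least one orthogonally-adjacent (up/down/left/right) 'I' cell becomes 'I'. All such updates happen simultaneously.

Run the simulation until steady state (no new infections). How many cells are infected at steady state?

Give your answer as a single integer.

Answer: 44

Derivation:
Step 0 (initial): 1 infected
Step 1: +3 new -> 4 infected
Step 2: +6 new -> 10 infected
Step 3: +7 new -> 17 infected
Step 4: +6 new -> 23 infected
Step 5: +6 new -> 29 infected
Step 6: +5 new -> 34 infected
Step 7: +6 new -> 40 infected
Step 8: +3 new -> 43 infected
Step 9: +1 new -> 44 infected
Step 10: +0 new -> 44 infected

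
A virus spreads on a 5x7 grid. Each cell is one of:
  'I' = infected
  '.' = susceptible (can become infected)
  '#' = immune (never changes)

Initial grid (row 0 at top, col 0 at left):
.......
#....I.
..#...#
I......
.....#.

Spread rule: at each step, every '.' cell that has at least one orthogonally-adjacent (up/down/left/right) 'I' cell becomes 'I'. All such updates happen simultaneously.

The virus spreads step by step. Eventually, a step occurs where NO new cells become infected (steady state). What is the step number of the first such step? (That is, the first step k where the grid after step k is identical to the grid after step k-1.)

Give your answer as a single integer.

Step 0 (initial): 2 infected
Step 1: +7 new -> 9 infected
Step 2: +8 new -> 17 infected
Step 3: +8 new -> 25 infected
Step 4: +5 new -> 30 infected
Step 5: +1 new -> 31 infected
Step 6: +0 new -> 31 infected

Answer: 6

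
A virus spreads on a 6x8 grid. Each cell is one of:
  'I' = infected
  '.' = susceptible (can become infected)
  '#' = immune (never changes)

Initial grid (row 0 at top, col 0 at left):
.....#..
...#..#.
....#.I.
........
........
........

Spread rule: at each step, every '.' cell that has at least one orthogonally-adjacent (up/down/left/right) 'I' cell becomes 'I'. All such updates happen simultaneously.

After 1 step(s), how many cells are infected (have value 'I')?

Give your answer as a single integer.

Step 0 (initial): 1 infected
Step 1: +3 new -> 4 infected

Answer: 4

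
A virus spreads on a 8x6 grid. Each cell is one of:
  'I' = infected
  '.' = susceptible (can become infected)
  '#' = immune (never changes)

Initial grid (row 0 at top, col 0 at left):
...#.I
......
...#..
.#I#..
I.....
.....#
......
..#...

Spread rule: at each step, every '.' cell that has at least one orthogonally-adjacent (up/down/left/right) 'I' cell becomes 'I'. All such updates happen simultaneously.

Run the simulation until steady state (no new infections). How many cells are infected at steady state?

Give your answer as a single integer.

Answer: 42

Derivation:
Step 0 (initial): 3 infected
Step 1: +7 new -> 10 infected
Step 2: +9 new -> 19 infected
Step 3: +11 new -> 30 infected
Step 4: +7 new -> 37 infected
Step 5: +2 new -> 39 infected
Step 6: +2 new -> 41 infected
Step 7: +1 new -> 42 infected
Step 8: +0 new -> 42 infected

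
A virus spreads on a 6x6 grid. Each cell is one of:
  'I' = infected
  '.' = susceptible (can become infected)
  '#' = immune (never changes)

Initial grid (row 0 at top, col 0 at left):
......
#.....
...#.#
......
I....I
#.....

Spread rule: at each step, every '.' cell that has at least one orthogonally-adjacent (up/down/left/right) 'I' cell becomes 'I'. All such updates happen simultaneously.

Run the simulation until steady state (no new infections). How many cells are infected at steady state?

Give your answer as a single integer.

Step 0 (initial): 2 infected
Step 1: +5 new -> 7 infected
Step 2: +7 new -> 14 infected
Step 3: +6 new -> 20 infected
Step 4: +3 new -> 23 infected
Step 5: +5 new -> 28 infected
Step 6: +4 new -> 32 infected
Step 7: +0 new -> 32 infected

Answer: 32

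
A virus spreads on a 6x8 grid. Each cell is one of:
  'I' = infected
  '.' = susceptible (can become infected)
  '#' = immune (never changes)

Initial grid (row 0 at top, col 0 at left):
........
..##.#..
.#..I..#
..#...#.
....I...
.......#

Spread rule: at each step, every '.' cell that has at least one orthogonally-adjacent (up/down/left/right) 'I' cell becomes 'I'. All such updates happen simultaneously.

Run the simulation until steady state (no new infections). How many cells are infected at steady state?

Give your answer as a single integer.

Answer: 40

Derivation:
Step 0 (initial): 2 infected
Step 1: +7 new -> 9 infected
Step 2: +9 new -> 18 infected
Step 3: +7 new -> 25 infected
Step 4: +7 new -> 32 infected
Step 5: +4 new -> 36 infected
Step 6: +3 new -> 39 infected
Step 7: +1 new -> 40 infected
Step 8: +0 new -> 40 infected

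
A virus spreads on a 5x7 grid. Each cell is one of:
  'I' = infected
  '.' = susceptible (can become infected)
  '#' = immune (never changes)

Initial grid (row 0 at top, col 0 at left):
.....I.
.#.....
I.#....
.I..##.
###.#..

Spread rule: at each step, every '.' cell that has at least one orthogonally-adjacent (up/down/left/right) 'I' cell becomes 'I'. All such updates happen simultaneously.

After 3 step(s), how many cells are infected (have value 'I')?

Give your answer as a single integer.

Step 0 (initial): 3 infected
Step 1: +7 new -> 10 infected
Step 2: +6 new -> 16 infected
Step 3: +7 new -> 23 infected

Answer: 23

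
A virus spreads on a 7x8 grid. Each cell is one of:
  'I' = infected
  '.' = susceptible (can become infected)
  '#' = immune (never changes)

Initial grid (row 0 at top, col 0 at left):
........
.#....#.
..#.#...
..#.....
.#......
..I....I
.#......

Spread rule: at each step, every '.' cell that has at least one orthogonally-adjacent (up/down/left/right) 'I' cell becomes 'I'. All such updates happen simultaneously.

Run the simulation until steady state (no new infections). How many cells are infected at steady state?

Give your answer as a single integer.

Step 0 (initial): 2 infected
Step 1: +7 new -> 9 infected
Step 2: +8 new -> 17 infected
Step 3: +9 new -> 26 infected
Step 4: +6 new -> 32 infected
Step 5: +5 new -> 37 infected
Step 6: +7 new -> 44 infected
Step 7: +4 new -> 48 infected
Step 8: +1 new -> 49 infected
Step 9: +0 new -> 49 infected

Answer: 49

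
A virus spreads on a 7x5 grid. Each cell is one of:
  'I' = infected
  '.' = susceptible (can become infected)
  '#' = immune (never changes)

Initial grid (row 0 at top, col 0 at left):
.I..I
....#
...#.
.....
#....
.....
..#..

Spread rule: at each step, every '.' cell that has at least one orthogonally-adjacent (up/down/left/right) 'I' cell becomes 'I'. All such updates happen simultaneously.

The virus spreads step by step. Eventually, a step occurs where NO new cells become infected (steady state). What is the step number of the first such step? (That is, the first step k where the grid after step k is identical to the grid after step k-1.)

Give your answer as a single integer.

Step 0 (initial): 2 infected
Step 1: +4 new -> 6 infected
Step 2: +4 new -> 10 infected
Step 3: +3 new -> 13 infected
Step 4: +3 new -> 16 infected
Step 5: +3 new -> 19 infected
Step 6: +5 new -> 24 infected
Step 7: +4 new -> 28 infected
Step 8: +2 new -> 30 infected
Step 9: +1 new -> 31 infected
Step 10: +0 new -> 31 infected

Answer: 10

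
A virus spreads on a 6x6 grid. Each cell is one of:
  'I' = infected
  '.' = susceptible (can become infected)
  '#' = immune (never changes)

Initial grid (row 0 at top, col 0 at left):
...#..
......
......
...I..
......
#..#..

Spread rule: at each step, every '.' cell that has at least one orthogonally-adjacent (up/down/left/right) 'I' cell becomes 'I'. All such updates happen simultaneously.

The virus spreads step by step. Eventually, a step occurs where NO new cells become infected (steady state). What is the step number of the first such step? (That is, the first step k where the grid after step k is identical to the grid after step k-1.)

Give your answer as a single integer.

Step 0 (initial): 1 infected
Step 1: +4 new -> 5 infected
Step 2: +7 new -> 12 infected
Step 3: +9 new -> 21 infected
Step 4: +8 new -> 29 infected
Step 5: +3 new -> 32 infected
Step 6: +1 new -> 33 infected
Step 7: +0 new -> 33 infected

Answer: 7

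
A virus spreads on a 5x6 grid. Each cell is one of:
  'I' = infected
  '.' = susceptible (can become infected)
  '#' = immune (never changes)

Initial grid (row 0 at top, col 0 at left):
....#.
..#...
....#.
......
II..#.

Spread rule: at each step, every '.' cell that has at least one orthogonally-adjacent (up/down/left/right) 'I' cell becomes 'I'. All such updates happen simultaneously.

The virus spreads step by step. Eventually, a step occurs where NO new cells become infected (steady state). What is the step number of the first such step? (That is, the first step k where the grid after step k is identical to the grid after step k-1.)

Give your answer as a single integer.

Answer: 9

Derivation:
Step 0 (initial): 2 infected
Step 1: +3 new -> 5 infected
Step 2: +4 new -> 9 infected
Step 3: +4 new -> 13 infected
Step 4: +4 new -> 17 infected
Step 5: +3 new -> 20 infected
Step 6: +4 new -> 24 infected
Step 7: +1 new -> 25 infected
Step 8: +1 new -> 26 infected
Step 9: +0 new -> 26 infected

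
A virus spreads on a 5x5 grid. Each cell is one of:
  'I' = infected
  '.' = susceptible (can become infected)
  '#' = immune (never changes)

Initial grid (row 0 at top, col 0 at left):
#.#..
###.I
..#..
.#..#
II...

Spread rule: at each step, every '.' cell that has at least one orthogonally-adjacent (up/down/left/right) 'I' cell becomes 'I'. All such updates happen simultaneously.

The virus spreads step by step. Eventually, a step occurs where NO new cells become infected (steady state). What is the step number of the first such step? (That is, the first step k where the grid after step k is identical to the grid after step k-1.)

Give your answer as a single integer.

Answer: 4

Derivation:
Step 0 (initial): 3 infected
Step 1: +5 new -> 8 infected
Step 2: +5 new -> 13 infected
Step 3: +3 new -> 16 infected
Step 4: +0 new -> 16 infected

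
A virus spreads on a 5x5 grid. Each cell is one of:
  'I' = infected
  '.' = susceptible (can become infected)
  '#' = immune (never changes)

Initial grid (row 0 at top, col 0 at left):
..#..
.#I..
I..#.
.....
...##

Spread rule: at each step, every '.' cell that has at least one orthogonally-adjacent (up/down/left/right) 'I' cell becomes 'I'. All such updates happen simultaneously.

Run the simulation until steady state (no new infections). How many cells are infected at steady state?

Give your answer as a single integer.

Answer: 20

Derivation:
Step 0 (initial): 2 infected
Step 1: +5 new -> 7 infected
Step 2: +6 new -> 13 infected
Step 3: +6 new -> 19 infected
Step 4: +1 new -> 20 infected
Step 5: +0 new -> 20 infected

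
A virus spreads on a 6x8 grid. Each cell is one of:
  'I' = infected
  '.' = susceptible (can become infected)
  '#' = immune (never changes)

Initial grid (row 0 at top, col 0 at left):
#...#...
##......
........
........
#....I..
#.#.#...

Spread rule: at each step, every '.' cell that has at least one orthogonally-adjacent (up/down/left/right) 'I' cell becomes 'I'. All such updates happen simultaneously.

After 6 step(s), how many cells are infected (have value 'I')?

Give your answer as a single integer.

Answer: 37

Derivation:
Step 0 (initial): 1 infected
Step 1: +4 new -> 5 infected
Step 2: +6 new -> 11 infected
Step 3: +8 new -> 19 infected
Step 4: +7 new -> 26 infected
Step 5: +6 new -> 32 infected
Step 6: +5 new -> 37 infected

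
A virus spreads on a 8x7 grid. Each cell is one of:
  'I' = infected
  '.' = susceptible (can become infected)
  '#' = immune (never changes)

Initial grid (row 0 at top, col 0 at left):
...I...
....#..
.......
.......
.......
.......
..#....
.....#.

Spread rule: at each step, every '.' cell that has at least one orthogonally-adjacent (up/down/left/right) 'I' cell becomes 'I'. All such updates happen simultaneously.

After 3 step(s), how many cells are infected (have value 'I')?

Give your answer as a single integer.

Step 0 (initial): 1 infected
Step 1: +3 new -> 4 infected
Step 2: +4 new -> 8 infected
Step 3: +7 new -> 15 infected

Answer: 15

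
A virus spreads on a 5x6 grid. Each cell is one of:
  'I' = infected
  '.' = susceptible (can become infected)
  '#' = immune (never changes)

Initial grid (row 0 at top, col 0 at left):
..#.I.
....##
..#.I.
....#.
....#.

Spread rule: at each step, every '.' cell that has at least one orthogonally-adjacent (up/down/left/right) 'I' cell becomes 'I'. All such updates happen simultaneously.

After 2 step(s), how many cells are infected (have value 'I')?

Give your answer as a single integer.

Step 0 (initial): 2 infected
Step 1: +4 new -> 6 infected
Step 2: +3 new -> 9 infected

Answer: 9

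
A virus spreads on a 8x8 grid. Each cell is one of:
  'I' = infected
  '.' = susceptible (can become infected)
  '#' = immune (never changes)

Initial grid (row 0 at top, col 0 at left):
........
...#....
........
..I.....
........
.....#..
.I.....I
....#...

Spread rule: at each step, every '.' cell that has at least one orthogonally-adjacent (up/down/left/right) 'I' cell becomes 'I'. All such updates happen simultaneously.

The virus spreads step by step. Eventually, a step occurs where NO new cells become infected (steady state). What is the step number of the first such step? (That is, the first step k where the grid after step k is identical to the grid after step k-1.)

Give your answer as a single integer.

Step 0 (initial): 3 infected
Step 1: +11 new -> 14 infected
Step 2: +16 new -> 30 infected
Step 3: +13 new -> 43 infected
Step 4: +9 new -> 52 infected
Step 5: +5 new -> 57 infected
Step 6: +3 new -> 60 infected
Step 7: +1 new -> 61 infected
Step 8: +0 new -> 61 infected

Answer: 8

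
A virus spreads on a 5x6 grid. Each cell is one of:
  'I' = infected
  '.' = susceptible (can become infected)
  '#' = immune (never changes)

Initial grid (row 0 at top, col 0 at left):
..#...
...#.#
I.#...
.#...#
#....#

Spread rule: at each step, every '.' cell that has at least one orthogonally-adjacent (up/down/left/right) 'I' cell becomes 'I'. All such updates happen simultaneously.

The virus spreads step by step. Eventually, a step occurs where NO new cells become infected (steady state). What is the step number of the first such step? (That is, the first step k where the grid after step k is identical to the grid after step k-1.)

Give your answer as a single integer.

Step 0 (initial): 1 infected
Step 1: +3 new -> 4 infected
Step 2: +2 new -> 6 infected
Step 3: +2 new -> 8 infected
Step 4: +0 new -> 8 infected

Answer: 4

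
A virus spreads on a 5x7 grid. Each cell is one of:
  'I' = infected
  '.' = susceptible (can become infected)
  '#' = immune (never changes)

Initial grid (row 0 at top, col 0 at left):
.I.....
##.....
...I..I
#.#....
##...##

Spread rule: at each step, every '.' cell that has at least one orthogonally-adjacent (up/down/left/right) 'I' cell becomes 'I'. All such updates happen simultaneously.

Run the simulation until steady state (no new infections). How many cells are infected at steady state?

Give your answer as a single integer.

Step 0 (initial): 3 infected
Step 1: +9 new -> 12 infected
Step 2: +9 new -> 21 infected
Step 3: +6 new -> 27 infected
Step 4: +0 new -> 27 infected

Answer: 27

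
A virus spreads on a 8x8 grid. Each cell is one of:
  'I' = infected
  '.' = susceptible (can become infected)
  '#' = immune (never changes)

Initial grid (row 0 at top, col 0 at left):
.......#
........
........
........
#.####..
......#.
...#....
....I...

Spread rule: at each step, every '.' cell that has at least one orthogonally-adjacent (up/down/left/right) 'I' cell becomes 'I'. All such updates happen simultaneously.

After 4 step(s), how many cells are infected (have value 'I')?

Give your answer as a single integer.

Step 0 (initial): 1 infected
Step 1: +3 new -> 4 infected
Step 2: +4 new -> 8 infected
Step 3: +6 new -> 14 infected
Step 4: +4 new -> 18 infected

Answer: 18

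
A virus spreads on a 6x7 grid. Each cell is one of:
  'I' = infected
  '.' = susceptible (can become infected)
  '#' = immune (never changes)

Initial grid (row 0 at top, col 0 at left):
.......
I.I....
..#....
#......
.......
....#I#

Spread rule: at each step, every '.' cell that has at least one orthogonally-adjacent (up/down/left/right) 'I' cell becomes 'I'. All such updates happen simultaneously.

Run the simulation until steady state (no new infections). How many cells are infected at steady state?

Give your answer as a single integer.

Step 0 (initial): 3 infected
Step 1: +6 new -> 9 infected
Step 2: +8 new -> 17 infected
Step 3: +9 new -> 26 infected
Step 4: +7 new -> 33 infected
Step 5: +4 new -> 37 infected
Step 6: +1 new -> 38 infected
Step 7: +0 new -> 38 infected

Answer: 38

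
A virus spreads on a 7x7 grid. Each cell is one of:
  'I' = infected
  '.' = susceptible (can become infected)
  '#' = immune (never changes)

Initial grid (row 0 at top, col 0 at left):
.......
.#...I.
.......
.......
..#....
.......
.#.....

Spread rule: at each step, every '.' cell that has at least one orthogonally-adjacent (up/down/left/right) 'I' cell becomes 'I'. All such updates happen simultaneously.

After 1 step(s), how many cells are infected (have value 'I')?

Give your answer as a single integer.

Step 0 (initial): 1 infected
Step 1: +4 new -> 5 infected

Answer: 5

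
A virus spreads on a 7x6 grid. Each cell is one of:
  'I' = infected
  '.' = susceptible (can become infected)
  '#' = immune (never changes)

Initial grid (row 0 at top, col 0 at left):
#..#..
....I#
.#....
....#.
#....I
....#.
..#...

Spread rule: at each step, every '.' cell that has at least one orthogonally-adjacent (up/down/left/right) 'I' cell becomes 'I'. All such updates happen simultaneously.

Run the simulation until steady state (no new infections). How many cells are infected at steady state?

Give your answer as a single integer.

Answer: 34

Derivation:
Step 0 (initial): 2 infected
Step 1: +6 new -> 8 infected
Step 2: +6 new -> 14 infected
Step 3: +7 new -> 21 infected
Step 4: +6 new -> 27 infected
Step 5: +3 new -> 30 infected
Step 6: +3 new -> 33 infected
Step 7: +1 new -> 34 infected
Step 8: +0 new -> 34 infected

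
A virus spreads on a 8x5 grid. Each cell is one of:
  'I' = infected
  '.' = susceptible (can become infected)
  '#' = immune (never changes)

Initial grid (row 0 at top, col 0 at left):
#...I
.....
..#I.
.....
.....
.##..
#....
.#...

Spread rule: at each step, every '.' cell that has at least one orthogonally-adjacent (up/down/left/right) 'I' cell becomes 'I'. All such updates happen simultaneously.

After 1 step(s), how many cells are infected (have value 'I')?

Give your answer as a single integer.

Step 0 (initial): 2 infected
Step 1: +5 new -> 7 infected

Answer: 7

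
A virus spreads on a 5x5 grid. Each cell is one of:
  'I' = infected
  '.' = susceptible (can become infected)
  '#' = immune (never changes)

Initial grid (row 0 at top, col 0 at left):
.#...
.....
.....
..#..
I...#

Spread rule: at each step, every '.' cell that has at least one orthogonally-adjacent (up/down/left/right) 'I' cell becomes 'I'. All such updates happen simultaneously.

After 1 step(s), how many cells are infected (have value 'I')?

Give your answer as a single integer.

Step 0 (initial): 1 infected
Step 1: +2 new -> 3 infected

Answer: 3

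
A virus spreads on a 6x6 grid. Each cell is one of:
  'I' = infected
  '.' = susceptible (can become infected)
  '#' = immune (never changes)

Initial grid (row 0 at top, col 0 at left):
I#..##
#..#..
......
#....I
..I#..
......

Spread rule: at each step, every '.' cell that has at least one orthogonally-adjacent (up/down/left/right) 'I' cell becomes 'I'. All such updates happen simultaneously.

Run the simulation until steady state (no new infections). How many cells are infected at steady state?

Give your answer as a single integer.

Answer: 29

Derivation:
Step 0 (initial): 3 infected
Step 1: +6 new -> 9 infected
Step 2: +10 new -> 19 infected
Step 3: +6 new -> 25 infected
Step 4: +3 new -> 28 infected
Step 5: +1 new -> 29 infected
Step 6: +0 new -> 29 infected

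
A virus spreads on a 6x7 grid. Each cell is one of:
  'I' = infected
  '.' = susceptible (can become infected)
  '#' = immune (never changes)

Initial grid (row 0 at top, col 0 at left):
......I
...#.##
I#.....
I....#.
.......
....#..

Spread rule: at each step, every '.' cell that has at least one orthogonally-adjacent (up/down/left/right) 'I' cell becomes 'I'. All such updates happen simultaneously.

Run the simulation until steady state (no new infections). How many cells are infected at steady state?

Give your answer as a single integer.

Step 0 (initial): 3 infected
Step 1: +4 new -> 7 infected
Step 2: +6 new -> 13 infected
Step 3: +8 new -> 21 infected
Step 4: +6 new -> 27 infected
Step 5: +3 new -> 30 infected
Step 6: +2 new -> 32 infected
Step 7: +3 new -> 35 infected
Step 8: +1 new -> 36 infected
Step 9: +0 new -> 36 infected

Answer: 36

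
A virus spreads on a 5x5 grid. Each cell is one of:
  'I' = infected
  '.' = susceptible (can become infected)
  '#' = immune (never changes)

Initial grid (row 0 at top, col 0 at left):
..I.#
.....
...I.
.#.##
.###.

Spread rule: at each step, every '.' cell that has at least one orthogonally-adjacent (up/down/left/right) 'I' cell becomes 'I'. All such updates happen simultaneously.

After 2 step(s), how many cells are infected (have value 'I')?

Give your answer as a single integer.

Answer: 13

Derivation:
Step 0 (initial): 2 infected
Step 1: +6 new -> 8 infected
Step 2: +5 new -> 13 infected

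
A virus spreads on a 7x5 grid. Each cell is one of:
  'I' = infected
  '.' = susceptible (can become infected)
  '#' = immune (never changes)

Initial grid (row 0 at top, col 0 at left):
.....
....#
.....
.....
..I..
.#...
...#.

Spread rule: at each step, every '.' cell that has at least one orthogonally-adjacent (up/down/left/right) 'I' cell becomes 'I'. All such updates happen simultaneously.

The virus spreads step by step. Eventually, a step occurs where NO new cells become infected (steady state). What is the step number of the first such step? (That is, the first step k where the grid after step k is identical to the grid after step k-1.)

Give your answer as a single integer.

Answer: 7

Derivation:
Step 0 (initial): 1 infected
Step 1: +4 new -> 5 infected
Step 2: +7 new -> 12 infected
Step 3: +8 new -> 20 infected
Step 4: +7 new -> 27 infected
Step 5: +3 new -> 30 infected
Step 6: +2 new -> 32 infected
Step 7: +0 new -> 32 infected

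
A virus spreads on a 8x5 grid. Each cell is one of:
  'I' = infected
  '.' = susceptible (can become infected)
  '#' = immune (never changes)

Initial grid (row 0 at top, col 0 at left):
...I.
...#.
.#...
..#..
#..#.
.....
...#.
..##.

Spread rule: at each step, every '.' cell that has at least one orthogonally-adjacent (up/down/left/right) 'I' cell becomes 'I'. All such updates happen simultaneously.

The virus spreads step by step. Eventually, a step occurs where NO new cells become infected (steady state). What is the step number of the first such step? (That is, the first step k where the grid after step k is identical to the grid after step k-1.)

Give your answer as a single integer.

Step 0 (initial): 1 infected
Step 1: +2 new -> 3 infected
Step 2: +3 new -> 6 infected
Step 3: +4 new -> 10 infected
Step 4: +3 new -> 13 infected
Step 5: +3 new -> 16 infected
Step 6: +2 new -> 18 infected
Step 7: +3 new -> 21 infected
Step 8: +3 new -> 24 infected
Step 9: +3 new -> 27 infected
Step 10: +2 new -> 29 infected
Step 11: +2 new -> 31 infected
Step 12: +1 new -> 32 infected
Step 13: +0 new -> 32 infected

Answer: 13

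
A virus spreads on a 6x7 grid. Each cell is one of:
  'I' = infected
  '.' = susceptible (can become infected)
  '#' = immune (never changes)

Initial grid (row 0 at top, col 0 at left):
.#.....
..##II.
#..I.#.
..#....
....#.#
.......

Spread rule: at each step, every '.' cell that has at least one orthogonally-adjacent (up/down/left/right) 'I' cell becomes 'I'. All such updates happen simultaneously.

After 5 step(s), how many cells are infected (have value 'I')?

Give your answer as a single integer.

Step 0 (initial): 3 infected
Step 1: +6 new -> 9 infected
Step 2: +6 new -> 15 infected
Step 3: +7 new -> 22 infected
Step 4: +6 new -> 28 infected
Step 5: +4 new -> 32 infected

Answer: 32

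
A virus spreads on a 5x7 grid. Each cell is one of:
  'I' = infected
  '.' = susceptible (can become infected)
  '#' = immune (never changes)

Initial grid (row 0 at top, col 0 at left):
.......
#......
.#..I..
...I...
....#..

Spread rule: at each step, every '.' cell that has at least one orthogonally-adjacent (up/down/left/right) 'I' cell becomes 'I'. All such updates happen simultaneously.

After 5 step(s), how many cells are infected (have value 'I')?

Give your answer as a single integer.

Step 0 (initial): 2 infected
Step 1: +6 new -> 8 infected
Step 2: +8 new -> 16 infected
Step 3: +8 new -> 24 infected
Step 4: +6 new -> 30 infected
Step 5: +1 new -> 31 infected

Answer: 31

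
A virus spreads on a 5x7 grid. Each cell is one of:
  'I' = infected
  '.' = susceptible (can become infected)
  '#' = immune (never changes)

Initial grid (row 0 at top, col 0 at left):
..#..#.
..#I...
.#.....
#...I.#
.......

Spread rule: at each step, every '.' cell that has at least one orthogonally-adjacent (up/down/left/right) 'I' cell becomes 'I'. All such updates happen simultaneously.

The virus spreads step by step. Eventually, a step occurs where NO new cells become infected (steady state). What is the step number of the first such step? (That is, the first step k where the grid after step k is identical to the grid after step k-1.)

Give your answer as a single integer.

Answer: 6

Derivation:
Step 0 (initial): 2 infected
Step 1: +7 new -> 9 infected
Step 2: +7 new -> 16 infected
Step 3: +5 new -> 21 infected
Step 4: +2 new -> 23 infected
Step 5: +1 new -> 24 infected
Step 6: +0 new -> 24 infected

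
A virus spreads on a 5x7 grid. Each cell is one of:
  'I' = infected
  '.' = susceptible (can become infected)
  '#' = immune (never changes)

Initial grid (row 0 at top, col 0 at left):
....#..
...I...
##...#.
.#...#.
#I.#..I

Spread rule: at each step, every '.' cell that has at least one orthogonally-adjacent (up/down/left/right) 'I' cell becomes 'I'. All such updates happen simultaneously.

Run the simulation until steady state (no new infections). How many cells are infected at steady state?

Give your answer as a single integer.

Step 0 (initial): 3 infected
Step 1: +7 new -> 10 infected
Step 2: +9 new -> 19 infected
Step 3: +5 new -> 24 infected
Step 4: +2 new -> 26 infected
Step 5: +0 new -> 26 infected

Answer: 26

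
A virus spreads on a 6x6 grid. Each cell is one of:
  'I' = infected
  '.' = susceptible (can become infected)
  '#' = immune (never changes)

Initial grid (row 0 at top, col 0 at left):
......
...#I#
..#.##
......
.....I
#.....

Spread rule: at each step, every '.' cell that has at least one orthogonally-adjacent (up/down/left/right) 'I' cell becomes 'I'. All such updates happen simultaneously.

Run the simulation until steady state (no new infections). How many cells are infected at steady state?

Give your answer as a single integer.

Step 0 (initial): 2 infected
Step 1: +4 new -> 6 infected
Step 2: +5 new -> 11 infected
Step 3: +4 new -> 15 infected
Step 4: +6 new -> 21 infected
Step 5: +5 new -> 26 infected
Step 6: +3 new -> 29 infected
Step 7: +1 new -> 30 infected
Step 8: +0 new -> 30 infected

Answer: 30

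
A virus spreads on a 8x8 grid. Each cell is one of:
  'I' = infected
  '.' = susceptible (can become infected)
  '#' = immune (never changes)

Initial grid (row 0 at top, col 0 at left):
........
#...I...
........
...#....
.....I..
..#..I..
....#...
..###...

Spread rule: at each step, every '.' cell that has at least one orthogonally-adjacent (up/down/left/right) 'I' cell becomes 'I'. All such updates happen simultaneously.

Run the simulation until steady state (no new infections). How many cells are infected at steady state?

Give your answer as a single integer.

Step 0 (initial): 3 infected
Step 1: +10 new -> 13 infected
Step 2: +14 new -> 27 infected
Step 3: +11 new -> 38 infected
Step 4: +8 new -> 46 infected
Step 5: +6 new -> 52 infected
Step 6: +4 new -> 56 infected
Step 7: +1 new -> 57 infected
Step 8: +0 new -> 57 infected

Answer: 57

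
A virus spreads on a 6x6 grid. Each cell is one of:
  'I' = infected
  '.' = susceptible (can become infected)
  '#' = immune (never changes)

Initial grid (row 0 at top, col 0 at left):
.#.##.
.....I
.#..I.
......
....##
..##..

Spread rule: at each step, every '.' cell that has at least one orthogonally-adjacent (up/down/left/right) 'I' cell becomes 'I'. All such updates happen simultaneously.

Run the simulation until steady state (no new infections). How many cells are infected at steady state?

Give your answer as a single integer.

Answer: 26

Derivation:
Step 0 (initial): 2 infected
Step 1: +5 new -> 7 infected
Step 2: +4 new -> 11 infected
Step 3: +3 new -> 14 infected
Step 4: +4 new -> 18 infected
Step 5: +3 new -> 21 infected
Step 6: +4 new -> 25 infected
Step 7: +1 new -> 26 infected
Step 8: +0 new -> 26 infected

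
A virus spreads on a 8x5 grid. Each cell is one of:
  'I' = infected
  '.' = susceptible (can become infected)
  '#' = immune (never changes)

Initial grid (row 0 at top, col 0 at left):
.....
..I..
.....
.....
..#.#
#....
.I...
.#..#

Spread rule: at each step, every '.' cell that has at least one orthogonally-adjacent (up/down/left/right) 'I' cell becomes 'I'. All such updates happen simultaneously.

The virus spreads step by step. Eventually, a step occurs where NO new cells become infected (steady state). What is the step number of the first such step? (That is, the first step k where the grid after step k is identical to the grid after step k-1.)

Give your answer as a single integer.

Answer: 5

Derivation:
Step 0 (initial): 2 infected
Step 1: +7 new -> 9 infected
Step 2: +12 new -> 21 infected
Step 3: +10 new -> 31 infected
Step 4: +4 new -> 35 infected
Step 5: +0 new -> 35 infected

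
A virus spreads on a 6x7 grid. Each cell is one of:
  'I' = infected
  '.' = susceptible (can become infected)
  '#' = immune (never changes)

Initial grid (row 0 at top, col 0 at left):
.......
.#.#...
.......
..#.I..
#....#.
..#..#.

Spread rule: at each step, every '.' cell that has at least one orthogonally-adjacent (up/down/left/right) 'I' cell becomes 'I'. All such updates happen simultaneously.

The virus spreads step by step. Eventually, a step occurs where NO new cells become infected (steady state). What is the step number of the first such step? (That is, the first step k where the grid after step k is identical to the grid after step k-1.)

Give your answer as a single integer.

Step 0 (initial): 1 infected
Step 1: +4 new -> 5 infected
Step 2: +6 new -> 11 infected
Step 3: +7 new -> 18 infected
Step 4: +7 new -> 25 infected
Step 5: +5 new -> 30 infected
Step 6: +4 new -> 34 infected
Step 7: +1 new -> 35 infected
Step 8: +0 new -> 35 infected

Answer: 8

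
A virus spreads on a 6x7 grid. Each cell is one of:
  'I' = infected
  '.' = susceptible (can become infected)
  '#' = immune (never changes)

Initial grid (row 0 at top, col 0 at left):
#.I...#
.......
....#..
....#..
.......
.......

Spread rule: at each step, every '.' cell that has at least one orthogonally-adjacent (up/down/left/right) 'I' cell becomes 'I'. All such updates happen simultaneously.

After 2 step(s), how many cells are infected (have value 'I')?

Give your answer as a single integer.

Step 0 (initial): 1 infected
Step 1: +3 new -> 4 infected
Step 2: +4 new -> 8 infected

Answer: 8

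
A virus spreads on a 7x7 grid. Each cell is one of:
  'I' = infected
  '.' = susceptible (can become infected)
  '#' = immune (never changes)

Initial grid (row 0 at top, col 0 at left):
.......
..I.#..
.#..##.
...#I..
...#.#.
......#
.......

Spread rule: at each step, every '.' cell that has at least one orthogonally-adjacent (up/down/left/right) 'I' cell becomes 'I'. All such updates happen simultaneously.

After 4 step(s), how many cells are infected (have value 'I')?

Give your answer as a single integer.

Answer: 32

Derivation:
Step 0 (initial): 2 infected
Step 1: +6 new -> 8 infected
Step 2: +7 new -> 15 infected
Step 3: +10 new -> 25 infected
Step 4: +7 new -> 32 infected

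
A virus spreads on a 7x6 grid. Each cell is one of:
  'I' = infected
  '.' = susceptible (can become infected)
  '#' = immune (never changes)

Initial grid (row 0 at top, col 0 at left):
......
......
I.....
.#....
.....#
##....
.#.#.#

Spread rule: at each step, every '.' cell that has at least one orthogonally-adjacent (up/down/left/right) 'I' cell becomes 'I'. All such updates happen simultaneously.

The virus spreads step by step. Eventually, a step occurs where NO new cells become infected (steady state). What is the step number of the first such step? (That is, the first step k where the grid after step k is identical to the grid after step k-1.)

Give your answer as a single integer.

Step 0 (initial): 1 infected
Step 1: +3 new -> 4 infected
Step 2: +4 new -> 8 infected
Step 3: +5 new -> 13 infected
Step 4: +5 new -> 18 infected
Step 5: +6 new -> 24 infected
Step 6: +6 new -> 30 infected
Step 7: +2 new -> 32 infected
Step 8: +2 new -> 34 infected
Step 9: +0 new -> 34 infected

Answer: 9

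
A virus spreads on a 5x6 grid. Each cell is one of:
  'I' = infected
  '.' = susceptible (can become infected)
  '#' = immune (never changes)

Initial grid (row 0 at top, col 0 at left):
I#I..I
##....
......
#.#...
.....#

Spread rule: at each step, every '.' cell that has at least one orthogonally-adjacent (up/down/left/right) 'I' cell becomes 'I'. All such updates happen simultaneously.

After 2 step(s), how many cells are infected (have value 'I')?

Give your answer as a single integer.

Step 0 (initial): 3 infected
Step 1: +4 new -> 7 infected
Step 2: +4 new -> 11 infected

Answer: 11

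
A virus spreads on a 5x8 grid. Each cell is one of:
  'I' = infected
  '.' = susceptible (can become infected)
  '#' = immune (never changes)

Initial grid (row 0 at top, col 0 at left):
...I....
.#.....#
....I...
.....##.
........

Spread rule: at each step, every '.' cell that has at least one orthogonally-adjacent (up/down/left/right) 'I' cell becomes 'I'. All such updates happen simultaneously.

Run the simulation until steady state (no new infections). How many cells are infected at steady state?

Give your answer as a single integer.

Answer: 36

Derivation:
Step 0 (initial): 2 infected
Step 1: +7 new -> 9 infected
Step 2: +8 new -> 17 infected
Step 3: +8 new -> 25 infected
Step 4: +7 new -> 32 infected
Step 5: +3 new -> 35 infected
Step 6: +1 new -> 36 infected
Step 7: +0 new -> 36 infected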